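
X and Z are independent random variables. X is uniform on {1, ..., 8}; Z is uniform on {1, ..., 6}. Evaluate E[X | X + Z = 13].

Outcomes with X + Z = 13: (7,6), (8,5), each with probability 1/48.
E[X | X + Z = 13] = (7 + 8) / 2 = 15/2.

15/2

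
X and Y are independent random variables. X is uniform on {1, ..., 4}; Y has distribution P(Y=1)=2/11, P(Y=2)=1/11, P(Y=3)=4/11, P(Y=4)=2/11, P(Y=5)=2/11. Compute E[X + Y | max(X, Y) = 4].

32/5

P(max(X, Y) = 4) = 15/44.
Summing (X+Y)·P(x,y) over outcomes with max(X, Y) = 4 gives 24/11.
E[X + Y | max(X, Y) = 4] = (24/11) / (15/44) = 32/5.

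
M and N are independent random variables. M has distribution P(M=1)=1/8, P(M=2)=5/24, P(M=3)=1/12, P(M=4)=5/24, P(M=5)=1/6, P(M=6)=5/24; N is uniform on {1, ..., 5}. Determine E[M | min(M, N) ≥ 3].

19/4

P(min(M, N) ≥ 3) = 2/5.
Summing M·P(x,y) over outcomes with min(M, N) ≥ 3 gives 19/10.
E[M | min(M, N) ≥ 3] = (19/10) / (2/5) = 19/4.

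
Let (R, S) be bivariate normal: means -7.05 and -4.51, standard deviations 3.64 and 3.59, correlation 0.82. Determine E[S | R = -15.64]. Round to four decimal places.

For a bivariate normal, E[S | R=x] = μ_S + ρ·(σ_S/σ_R)·(x − μ_R).
E[S | R=-15.64] = -4.51 + (0.82)·(3.59/3.64)·(-15.64 − (-7.05)) = -4.51 + (0.808736)·(-8.59) = -11.4570.

-11.4570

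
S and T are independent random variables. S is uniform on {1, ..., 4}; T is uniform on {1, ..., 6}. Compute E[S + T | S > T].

5

Outcomes with S > T: (2,1), (3,1), (3,2), (4,1), (4,2), (4,3), each with probability 1/24.
E[S + T | S > T] = (3 + 4 + 5 + 5 + 6 + 7) / 6 = 5.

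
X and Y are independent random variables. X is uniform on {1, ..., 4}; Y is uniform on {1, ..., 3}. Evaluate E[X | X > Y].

Outcomes with X > Y: (2,1), (3,1), (3,2), (4,1), (4,2), (4,3), each with probability 1/12.
E[X | X > Y] = (2 + 3 + 3 + 4 + 4 + 4) / 6 = 10/3.

10/3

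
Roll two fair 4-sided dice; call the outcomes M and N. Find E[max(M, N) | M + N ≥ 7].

4

Outcomes with M + N ≥ 7: (3,4), (4,3), (4,4), each with probability 1/16.
E[max(M, N) | M + N ≥ 7] = (4 + 4 + 4) / 3 = 4.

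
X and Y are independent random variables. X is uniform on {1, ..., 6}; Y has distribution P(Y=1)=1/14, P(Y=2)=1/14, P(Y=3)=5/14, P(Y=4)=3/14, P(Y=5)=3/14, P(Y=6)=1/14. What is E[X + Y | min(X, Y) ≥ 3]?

17/2

P(min(X, Y) ≥ 3) = 4/7.
Summing (X+Y)·P(x,y) over outcomes with min(X, Y) ≥ 3 gives 34/7.
E[X + Y | min(X, Y) ≥ 3] = (34/7) / (4/7) = 17/2.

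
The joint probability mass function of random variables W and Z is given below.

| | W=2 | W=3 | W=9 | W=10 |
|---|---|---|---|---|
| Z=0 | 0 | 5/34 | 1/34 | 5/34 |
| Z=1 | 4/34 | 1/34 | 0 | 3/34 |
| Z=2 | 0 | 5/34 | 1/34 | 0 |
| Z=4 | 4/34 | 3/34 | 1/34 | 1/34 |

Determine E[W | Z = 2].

P(Z = 2) = 3/17.
Σ W·P over the event = 3·(5/34) + 9·(1/34) = 12/17.
E[W | Z = 2] = (12/17) / (3/17) = 4.

4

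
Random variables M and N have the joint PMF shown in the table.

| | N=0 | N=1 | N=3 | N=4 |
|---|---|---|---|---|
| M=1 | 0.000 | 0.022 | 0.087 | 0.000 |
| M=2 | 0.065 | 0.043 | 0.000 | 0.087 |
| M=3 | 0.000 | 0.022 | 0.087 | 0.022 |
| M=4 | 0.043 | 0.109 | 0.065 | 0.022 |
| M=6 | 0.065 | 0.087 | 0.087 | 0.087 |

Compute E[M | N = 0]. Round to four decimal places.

4.0000

P(N = 0) = 0.173.
Σ M·P over the event = 2·(0.065) + 4·(0.043) + 6·(0.065) = 0.692.
E[M | N = 0] = (0.692) / (0.173) = 4.0000.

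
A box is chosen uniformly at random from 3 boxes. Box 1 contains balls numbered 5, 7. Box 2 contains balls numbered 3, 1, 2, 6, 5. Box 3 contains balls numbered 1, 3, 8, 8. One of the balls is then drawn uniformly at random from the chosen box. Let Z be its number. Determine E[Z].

E[Z | box 1] = (5+7)/2 = 6.
E[Z | box 2] = (3+1+2+6+5)/5 = 17/5.
E[Z | box 3] = (1+3+8+8)/4 = 5.
By the law of total expectation,
E[Z] = (1/3)·(6) + (1/3)·(17/5) + (1/3)·(5) = 24/5.

24/5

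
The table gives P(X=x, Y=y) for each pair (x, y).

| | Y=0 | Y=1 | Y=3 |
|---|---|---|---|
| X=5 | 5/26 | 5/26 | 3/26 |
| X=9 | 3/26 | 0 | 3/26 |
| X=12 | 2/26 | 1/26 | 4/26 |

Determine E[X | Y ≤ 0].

38/5

P(Y ≤ 0) = 5/13.
Σ X·P over the event = 5·(5/26) + 9·(3/26) + 12·(2/26) = 38/13.
E[X | Y ≤ 0] = (38/13) / (5/13) = 38/5.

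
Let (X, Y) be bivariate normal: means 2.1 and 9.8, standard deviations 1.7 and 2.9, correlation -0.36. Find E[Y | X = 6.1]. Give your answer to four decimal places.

For a bivariate normal, E[Y | X=x] = μ_Y + ρ·(σ_Y/σ_X)·(x − μ_X).
E[Y | X=6.1] = 9.8 + (-0.36)·(2.9/1.7)·(6.1 − (2.1)) = 9.8 + (-0.61412)·(4) = 7.3435.

7.3435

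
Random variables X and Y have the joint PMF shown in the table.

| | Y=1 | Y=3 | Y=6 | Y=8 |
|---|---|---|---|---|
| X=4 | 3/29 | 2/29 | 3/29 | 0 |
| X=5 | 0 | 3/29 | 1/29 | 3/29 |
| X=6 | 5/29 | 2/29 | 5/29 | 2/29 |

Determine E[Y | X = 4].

P(X = 4) = 8/29.
Σ Y·P over the event = 1·(3/29) + 3·(2/29) + 6·(3/29) = 27/29.
E[Y | X = 4] = (27/29) / (8/29) = 27/8.

27/8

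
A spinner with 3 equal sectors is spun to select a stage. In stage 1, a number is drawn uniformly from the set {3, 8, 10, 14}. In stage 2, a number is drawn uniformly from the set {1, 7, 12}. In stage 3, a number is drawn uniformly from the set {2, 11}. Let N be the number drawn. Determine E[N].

263/36

E[N | stage 1] = (3+8+10+14)/4 = 35/4.
E[N | stage 2] = (1+7+12)/3 = 20/3.
E[N | stage 3] = (2+11)/2 = 13/2.
E[N] = (1/3)·(35/4) + (1/3)·(20/3) + (1/3)·(13/2) = 263/36.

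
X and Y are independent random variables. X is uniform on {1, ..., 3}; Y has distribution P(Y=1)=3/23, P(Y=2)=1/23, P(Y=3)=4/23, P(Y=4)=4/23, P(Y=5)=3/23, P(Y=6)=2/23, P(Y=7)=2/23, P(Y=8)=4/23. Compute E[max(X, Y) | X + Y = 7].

43/9

P(X + Y = 7) = 3/23.
Summing max(X,Y)·P(x,y) over outcomes with X + Y = 7 gives 43/69.
E[max(X, Y) | X + Y = 7] = (43/69) / (3/23) = 43/9.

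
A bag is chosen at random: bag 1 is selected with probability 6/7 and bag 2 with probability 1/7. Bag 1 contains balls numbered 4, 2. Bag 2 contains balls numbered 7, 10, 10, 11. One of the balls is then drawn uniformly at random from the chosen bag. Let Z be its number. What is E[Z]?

55/14

E[Z | bag 1] = (4+2)/2 = 3.
E[Z | bag 2] = (7+10+10+11)/4 = 19/2.
By the law of total expectation,
E[Z] = (6/7)·(3) + (1/7)·(19/2) = 55/14.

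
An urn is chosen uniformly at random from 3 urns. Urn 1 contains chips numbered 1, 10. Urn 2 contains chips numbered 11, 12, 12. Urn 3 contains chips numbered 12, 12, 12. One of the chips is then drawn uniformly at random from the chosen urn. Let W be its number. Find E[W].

175/18

E[W | urn 1] = (1+10)/2 = 11/2.
E[W | urn 2] = (11+12+12)/3 = 35/3.
E[W | urn 3] = (12+12+12)/3 = 12.
By the law of total expectation,
E[W] = (1/3)·(11/2) + (1/3)·(35/3) + (1/3)·(12) = 175/18.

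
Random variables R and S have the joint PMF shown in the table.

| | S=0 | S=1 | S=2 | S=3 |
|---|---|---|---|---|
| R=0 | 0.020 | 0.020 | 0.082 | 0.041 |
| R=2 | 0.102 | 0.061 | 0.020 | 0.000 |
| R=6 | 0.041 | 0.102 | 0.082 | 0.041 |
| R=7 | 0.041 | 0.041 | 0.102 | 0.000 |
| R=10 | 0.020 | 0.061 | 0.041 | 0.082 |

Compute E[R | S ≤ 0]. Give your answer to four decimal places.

P(S ≤ 0) = 0.224.
Σ R·P over the event = 0·(0.020) + 2·(0.102) + 6·(0.041) + 7·(0.041) + 10·(0.020) = 0.937.
E[R | S ≤ 0] = (0.937) / (0.224) = 4.1830.

4.1830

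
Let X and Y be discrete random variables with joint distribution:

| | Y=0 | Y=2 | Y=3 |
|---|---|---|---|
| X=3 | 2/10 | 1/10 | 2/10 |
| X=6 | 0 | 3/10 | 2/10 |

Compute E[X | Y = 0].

3

P(Y = 0) = 1/5.
Σ X·P over the event = 3·(2/10) = 3/5.
E[X | Y = 0] = (3/5) / (1/5) = 3.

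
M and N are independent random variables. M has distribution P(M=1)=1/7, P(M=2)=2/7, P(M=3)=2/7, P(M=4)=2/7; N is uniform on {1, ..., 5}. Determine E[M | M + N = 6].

P(M + N = 6) = 1/5.
Summing M·P(x,y) over outcomes with M + N = 6 gives 19/35.
E[M | M + N = 6] = (19/35) / (1/5) = 19/7.

19/7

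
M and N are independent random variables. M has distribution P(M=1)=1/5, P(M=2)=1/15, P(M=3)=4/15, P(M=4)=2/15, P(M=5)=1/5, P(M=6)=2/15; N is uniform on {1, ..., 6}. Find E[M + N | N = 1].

67/15

P(N = 1) = 1/6.
Summing (M+N)·P(x,y) over outcomes with N = 1 gives 67/90.
E[M + N | N = 1] = (67/90) / (1/6) = 67/15.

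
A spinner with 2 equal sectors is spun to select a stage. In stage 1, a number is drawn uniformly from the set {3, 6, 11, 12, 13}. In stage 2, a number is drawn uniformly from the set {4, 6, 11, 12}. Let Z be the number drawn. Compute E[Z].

69/8

E[Z | stage 1] = (3+6+11+12+13)/5 = 9.
E[Z | stage 2] = (4+6+11+12)/4 = 33/4.
E[Z] = (1/2)·(9) + (1/2)·(33/4) = 69/8.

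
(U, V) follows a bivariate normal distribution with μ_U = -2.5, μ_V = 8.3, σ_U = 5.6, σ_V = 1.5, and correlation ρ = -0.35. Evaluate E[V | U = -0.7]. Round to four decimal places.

For a bivariate normal, E[V | U=x] = μ_V + ρ·(σ_V/σ_U)·(x − μ_U).
E[V | U=-0.7] = 8.3 + (-0.35)·(1.5/5.6)·(-0.7 − (-2.5)) = 8.3 + (-0.09375)·(1.8) = 8.1313.

8.1313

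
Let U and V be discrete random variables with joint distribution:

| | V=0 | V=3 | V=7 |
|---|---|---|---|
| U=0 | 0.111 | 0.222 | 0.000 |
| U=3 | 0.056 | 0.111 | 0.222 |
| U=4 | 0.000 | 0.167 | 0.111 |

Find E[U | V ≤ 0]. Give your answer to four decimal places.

P(V ≤ 0) = 0.167.
Σ U·P over the event = 0·(0.111) + 3·(0.056) = 0.168.
E[U | V ≤ 0] = (0.168) / (0.167) = 1.0060.

1.0060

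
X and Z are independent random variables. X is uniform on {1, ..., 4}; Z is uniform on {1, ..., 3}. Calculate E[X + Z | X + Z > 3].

46/9

Outcomes with X + Z > 3: (1,3), (2,2), (2,3), (3,1), (3,2), (3,3), (4,1), (4,2), (4,3), each with probability 1/12.
E[X + Z | X + Z > 3] = (4 + 4 + 5 + 4 + 5 + 6 + 5 + 6 + 7) / 9 = 46/9.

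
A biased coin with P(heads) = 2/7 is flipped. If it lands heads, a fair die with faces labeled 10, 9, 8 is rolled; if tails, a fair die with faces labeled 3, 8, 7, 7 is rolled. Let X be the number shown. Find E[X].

197/28

E[X | heads] = (10+9+8)/3 = 9.
E[X | tails] = (3+8+7+7)/4 = 25/4.
By the law of total expectation,
E[X] = (2/7)·(9) + (5/7)·(25/4) = 197/28.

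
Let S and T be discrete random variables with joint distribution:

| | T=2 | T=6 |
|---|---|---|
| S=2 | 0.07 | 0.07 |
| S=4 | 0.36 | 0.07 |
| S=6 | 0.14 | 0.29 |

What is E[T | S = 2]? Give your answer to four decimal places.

P(S = 2) = 0.14.
Σ T·P over the event = 2·(0.07) + 6·(0.07) = 0.56.
E[T | S = 2] = (0.56) / (0.14) = 4.0000.

4.0000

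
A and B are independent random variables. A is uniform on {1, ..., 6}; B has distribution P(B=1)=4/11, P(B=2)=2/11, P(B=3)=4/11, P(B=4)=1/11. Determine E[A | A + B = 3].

5/3

P(A + B = 3) = 1/11.
Summing A·P(x,y) over outcomes with A + B = 3 gives 5/33.
E[A | A + B = 3] = (5/33) / (1/11) = 5/3.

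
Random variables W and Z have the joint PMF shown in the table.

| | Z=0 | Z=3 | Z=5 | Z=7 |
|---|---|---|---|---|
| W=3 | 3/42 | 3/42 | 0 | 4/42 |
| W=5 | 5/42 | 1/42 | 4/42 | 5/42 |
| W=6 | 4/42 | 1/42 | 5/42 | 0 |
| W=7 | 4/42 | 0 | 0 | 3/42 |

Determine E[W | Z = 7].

P(Z = 7) = 2/7.
Σ W·P over the event = 3·(4/42) + 5·(5/42) + 7·(3/42) = 29/21.
E[W | Z = 7] = (29/21) / (2/7) = 29/6.

29/6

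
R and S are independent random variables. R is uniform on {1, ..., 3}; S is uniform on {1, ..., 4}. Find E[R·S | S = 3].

6

Outcomes with S = 3: (1,3), (2,3), (3,3), each with probability 1/12.
E[R·S | S = 3] = (3 + 6 + 9) / 3 = 6.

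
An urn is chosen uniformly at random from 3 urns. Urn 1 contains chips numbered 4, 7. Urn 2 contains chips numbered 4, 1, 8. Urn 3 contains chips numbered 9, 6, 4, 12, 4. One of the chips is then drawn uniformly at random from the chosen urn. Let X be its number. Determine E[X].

101/18

E[X | urn 1] = (4+7)/2 = 11/2.
E[X | urn 2] = (4+1+8)/3 = 13/3.
E[X | urn 3] = (9+6+4+12+4)/5 = 7.
By the law of total expectation,
E[X] = (1/3)·(11/2) + (1/3)·(13/3) + (1/3)·(7) = 101/18.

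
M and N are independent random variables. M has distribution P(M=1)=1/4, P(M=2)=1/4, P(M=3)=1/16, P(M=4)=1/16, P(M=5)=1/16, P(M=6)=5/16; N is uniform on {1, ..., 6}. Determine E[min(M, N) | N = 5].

49/16

P(N = 5) = 1/6.
Summing min(M,N)·P(x,y) over outcomes with N = 5 gives 49/96.
E[min(M, N) | N = 5] = (49/96) / (1/6) = 49/16.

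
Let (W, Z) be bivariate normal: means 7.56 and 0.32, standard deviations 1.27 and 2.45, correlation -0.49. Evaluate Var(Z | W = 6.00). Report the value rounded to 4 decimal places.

For a bivariate normal, Var(Z | W=x) = σ_Z²(1 − ρ²).
Var(Z | W=6.00) = (2.45)²·(1 − (-0.49)²) = 6.0025·0.7599 = 4.5613.

4.5613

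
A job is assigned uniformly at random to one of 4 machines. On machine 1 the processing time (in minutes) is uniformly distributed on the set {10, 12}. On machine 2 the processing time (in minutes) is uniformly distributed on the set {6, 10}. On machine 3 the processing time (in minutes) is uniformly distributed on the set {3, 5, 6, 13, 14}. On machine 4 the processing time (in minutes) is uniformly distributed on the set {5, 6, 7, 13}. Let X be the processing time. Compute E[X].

E[X | machine 1] = (10+12)/2 = 11.
E[X | machine 2] = (6+10)/2 = 8.
E[X | machine 3] = (3+5+6+13+14)/5 = 41/5.
E[X | machine 4] = (5+6+7+13)/4 = 31/4.
E[X] = (1/4)·(11) + (1/4)·(8) + (1/4)·(41/5) + (1/4)·(31/4) = 699/80.

699/80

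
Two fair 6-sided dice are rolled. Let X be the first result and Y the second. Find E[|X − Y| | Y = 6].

Outcomes with Y = 6: (1,6), (2,6), (3,6), (4,6), (5,6), (6,6), each with probability 1/36.
E[|X − Y| | Y = 6] = (5 + 4 + 3 + 2 + 1 + 0) / 6 = 5/2.

5/2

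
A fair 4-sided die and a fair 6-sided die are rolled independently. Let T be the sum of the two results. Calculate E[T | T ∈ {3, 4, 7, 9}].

64/11

P(T ∈ {3, 4, 7, 9}) = 11/24.
Σ over the event: 3·1/12 + 4·1/8 + 7·1/6 + 9·1/12 = 8/3.
E[T | T ∈ {3, 4, 7, 9}] = (8/3) / (11/24) = 64/11.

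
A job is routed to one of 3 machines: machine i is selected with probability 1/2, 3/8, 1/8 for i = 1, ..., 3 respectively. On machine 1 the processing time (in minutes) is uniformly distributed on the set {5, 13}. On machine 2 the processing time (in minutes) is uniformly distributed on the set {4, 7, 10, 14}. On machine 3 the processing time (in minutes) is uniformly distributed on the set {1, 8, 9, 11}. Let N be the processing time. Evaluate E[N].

139/16

E[N | machine 1] = (5+13)/2 = 9.
E[N | machine 2] = (4+7+10+14)/4 = 35/4.
E[N | machine 3] = (1+8+9+11)/4 = 29/4.
By the law of total expectation,
E[N] = (1/2)·(9) + (3/8)·(35/4) + (1/8)·(29/4) = 139/16.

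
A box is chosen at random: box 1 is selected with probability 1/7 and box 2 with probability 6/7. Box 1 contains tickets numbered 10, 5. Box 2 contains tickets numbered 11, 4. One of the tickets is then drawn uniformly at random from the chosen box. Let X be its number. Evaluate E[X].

E[X | box 1] = (10+5)/2 = 15/2.
E[X | box 2] = (11+4)/2 = 15/2.
By the law of total expectation,
E[X] = (1/7)·(15/2) + (6/7)·(15/2) = 15/2.

15/2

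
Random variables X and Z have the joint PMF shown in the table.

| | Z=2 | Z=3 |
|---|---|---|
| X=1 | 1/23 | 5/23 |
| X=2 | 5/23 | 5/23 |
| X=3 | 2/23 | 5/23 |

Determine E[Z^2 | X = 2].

13/2

P(X = 2) = 10/23.
Summing Z^2·P(X=x,Z=y) over the conditioning event gives 65/23.
E[Z^2 | X = 2] = (65/23) / (10/23) = 13/2.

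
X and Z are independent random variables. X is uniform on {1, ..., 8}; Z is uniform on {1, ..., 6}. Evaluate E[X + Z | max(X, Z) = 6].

P(max(X, Z) = 6) = 11/48.
Summing (X+Z)·P(x,y) over outcomes with max(X, Z) = 6 gives 17/8.
E[X + Z | max(X, Z) = 6] = (17/8) / (11/48) = 102/11.

102/11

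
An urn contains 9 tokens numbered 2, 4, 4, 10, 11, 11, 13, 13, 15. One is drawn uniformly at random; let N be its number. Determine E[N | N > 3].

P(N > 3) = 8/9.
Σ over the event: 4·2/9 + 10·1/9 + 11·2/9 + 13·2/9 + 15·1/9 = 9.
E[N | N > 3] = (9) / (8/9) = 81/8.

81/8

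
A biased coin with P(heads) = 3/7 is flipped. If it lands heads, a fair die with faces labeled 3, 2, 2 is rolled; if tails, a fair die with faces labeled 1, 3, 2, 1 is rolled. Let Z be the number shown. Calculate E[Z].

E[Z | heads] = (3+2+2)/3 = 7/3.
E[Z | tails] = (1+3+2+1)/4 = 7/4.
E[Z] = (3/7)·(7/3) + (4/7)·(7/4) = 2.

2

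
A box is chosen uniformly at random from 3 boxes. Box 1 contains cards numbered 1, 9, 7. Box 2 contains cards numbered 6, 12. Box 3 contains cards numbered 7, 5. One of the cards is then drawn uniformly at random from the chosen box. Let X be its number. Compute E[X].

E[X | box 1] = (1+9+7)/3 = 17/3.
E[X | box 2] = (6+12)/2 = 9.
E[X | box 3] = (7+5)/2 = 6.
By the law of total expectation,
E[X] = (1/3)·(17/3) + (1/3)·(9) + (1/3)·(6) = 62/9.

62/9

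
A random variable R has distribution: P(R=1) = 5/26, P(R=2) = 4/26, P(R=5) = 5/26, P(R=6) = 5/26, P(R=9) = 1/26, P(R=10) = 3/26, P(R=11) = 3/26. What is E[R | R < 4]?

13/9

P(R < 4) = 9/26.
Σ over the event: 1·5/26 + 2·2/13 = 1/2.
E[R | R < 4] = (1/2) / (9/26) = 13/9.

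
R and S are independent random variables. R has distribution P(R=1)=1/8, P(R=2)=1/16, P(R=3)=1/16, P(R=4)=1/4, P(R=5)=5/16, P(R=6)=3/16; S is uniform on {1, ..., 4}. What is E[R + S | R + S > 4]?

79/11

P(R + S > 4) = 55/64.
Summing (R+S)·P(x,y) over outcomes with R + S > 4 gives 395/64.
E[R + S | R + S > 4] = (395/64) / (55/64) = 79/11.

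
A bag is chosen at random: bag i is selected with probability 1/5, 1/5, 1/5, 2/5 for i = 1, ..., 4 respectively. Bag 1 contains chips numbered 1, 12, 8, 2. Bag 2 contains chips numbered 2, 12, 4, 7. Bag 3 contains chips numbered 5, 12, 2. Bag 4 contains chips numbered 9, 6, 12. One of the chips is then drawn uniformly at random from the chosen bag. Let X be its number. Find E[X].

109/15

E[X | bag 1] = (1+12+8+2)/4 = 23/4.
E[X | bag 2] = (2+12+4+7)/4 = 25/4.
E[X | bag 3] = (5+12+2)/3 = 19/3.
E[X | bag 4] = (9+6+12)/3 = 9.
E[X] = (1/5)·(23/4) + (1/5)·(25/4) + (1/5)·(19/3) + (2/5)·(9) = 109/15.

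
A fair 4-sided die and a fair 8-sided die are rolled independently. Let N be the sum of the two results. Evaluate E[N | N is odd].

7

P(N is odd) = 1/2.
Σ over the event: 3·1/16 + 5·1/8 + 7·1/8 + 9·1/8 + 11·1/16 = 7/2.
E[N | N is odd] = (7/2) / (1/2) = 7.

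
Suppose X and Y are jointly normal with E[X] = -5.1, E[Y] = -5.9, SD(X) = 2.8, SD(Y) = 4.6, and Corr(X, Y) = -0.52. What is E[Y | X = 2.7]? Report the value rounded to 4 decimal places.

For a bivariate normal, E[Y | X=x] = μ_Y + ρ·(σ_Y/σ_X)·(x − μ_X).
E[Y | X=2.7] = -5.9 + (-0.52)·(4.6/2.8)·(2.7 − (-5.1)) = -5.9 + (-0.854286)·(7.8) = -12.5634.

-12.5634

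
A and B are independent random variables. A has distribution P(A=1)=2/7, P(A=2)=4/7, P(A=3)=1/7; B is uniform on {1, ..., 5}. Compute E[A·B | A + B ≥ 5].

39/5

P(A + B ≥ 5) = 4/7.
Summing AB·P(x,y) over outcomes with A + B ≥ 5 gives 156/35.
E[A·B | A + B ≥ 5] = (156/35) / (4/7) = 39/5.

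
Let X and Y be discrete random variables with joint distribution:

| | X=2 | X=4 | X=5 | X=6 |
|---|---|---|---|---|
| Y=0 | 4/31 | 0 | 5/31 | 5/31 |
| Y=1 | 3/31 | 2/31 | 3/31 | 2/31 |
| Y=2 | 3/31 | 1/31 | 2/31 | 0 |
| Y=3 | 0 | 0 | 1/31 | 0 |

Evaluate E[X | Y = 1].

P(Y = 1) = 10/31.
Σ X·P over the event = 2·(3/31) + 4·(2/31) + 5·(3/31) + 6·(2/31) = 41/31.
E[X | Y = 1] = (41/31) / (10/31) = 41/10.

41/10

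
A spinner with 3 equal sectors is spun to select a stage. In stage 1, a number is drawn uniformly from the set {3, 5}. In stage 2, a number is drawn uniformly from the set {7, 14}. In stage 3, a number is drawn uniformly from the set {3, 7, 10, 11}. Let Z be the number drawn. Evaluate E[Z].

89/12

E[Z | stage 1] = (3+5)/2 = 4.
E[Z | stage 2] = (7+14)/2 = 21/2.
E[Z | stage 3] = (3+7+10+11)/4 = 31/4.
E[Z] = (1/3)·(4) + (1/3)·(21/2) + (1/3)·(31/4) = 89/12.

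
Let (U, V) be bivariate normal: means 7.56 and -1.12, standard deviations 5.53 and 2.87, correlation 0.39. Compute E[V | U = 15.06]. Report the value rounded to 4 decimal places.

0.3980

For a bivariate normal, E[V | U=x] = μ_V + ρ·(σ_V/σ_U)·(x − μ_U).
E[V | U=15.06] = -1.12 + (0.39)·(2.87/5.53)·(15.06 − (7.56)) = -1.12 + (0.202405)·(7.5) = 0.3980.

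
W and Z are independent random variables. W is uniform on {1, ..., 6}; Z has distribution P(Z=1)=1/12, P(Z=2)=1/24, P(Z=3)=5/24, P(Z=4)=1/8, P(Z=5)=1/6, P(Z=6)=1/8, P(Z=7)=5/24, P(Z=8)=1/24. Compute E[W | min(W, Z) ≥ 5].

P(min(W, Z) ≥ 5) = 13/72.
Summing W·P(x,y) over outcomes with min(W, Z) ≥ 5 gives 143/144.
E[W | min(W, Z) ≥ 5] = (143/144) / (13/72) = 11/2.

11/2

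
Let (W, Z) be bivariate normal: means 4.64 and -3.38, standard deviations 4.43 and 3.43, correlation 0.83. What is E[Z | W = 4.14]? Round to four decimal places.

E[Z | W=x] = μ_Z + ρ(σ_Z/σ_W)(x − μ_W) for jointly normal variables.
E[Z | W=4.14] = -3.38 + (0.83)·(3.43/4.43)·(4.14 − (4.64)) = -3.38 + (0.64264)·(-0.5) = -3.7013.

-3.7013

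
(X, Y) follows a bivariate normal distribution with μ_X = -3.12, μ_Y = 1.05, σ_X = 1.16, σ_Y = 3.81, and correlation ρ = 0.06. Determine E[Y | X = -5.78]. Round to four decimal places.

0.5258

E[Y | X=x] = μ_Y + ρ(σ_Y/σ_X)(x − μ_X) for jointly normal variables.
E[Y | X=-5.78] = 1.05 + (0.06)·(3.81/1.16)·(-5.78 − (-3.12)) = 1.05 + (0.19707)·(-2.66) = 0.5258.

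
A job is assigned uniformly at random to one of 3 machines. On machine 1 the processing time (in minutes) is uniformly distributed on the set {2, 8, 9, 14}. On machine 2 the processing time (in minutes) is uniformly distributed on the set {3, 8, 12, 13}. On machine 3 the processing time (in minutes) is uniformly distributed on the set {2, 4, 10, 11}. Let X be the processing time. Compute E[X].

8

E[X | machine 1] = (2+8+9+14)/4 = 33/4.
E[X | machine 2] = (3+8+12+13)/4 = 9.
E[X | machine 3] = (2+4+10+11)/4 = 27/4.
E[X] = (1/3)·(33/4) + (1/3)·(9) + (1/3)·(27/4) = 8.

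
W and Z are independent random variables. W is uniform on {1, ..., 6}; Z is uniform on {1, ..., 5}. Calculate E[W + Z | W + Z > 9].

31/3

Outcomes with W + Z > 9: (5,5), (6,4), (6,5), each with probability 1/30.
E[W + Z | W + Z > 9] = (10 + 10 + 11) / 3 = 31/3.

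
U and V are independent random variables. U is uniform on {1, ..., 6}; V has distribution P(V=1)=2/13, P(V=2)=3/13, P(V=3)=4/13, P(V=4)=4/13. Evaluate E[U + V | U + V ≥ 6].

369/49

P(U + V ≥ 6) = 49/78.
Summing (U+V)·P(x,y) over outcomes with U + V ≥ 6 gives 123/26.
E[U + V | U + V ≥ 6] = (123/26) / (49/78) = 369/49.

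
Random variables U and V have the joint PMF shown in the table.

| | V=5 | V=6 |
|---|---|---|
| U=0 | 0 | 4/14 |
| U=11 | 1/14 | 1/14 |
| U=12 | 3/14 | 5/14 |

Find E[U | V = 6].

P(V = 6) = 5/7.
Σ U·P over the event = 0·(4/14) + 11·(1/14) + 12·(5/14) = 71/14.
E[U | V = 6] = (71/14) / (5/7) = 71/10.

71/10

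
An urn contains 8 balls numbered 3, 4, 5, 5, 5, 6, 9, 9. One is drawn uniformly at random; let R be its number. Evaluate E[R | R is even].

5

P(R is even) = 1/4.
Σ over the event: 4·1/8 + 6·1/8 = 5/4.
E[R | R is even] = (5/4) / (1/4) = 5.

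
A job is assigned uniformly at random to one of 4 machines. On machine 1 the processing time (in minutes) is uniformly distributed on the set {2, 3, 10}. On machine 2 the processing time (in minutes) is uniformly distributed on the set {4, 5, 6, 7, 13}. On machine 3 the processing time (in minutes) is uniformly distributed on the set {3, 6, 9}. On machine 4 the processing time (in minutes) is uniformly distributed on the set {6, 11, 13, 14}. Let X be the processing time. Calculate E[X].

29/4

E[X | machine 1] = (2+3+10)/3 = 5.
E[X | machine 2] = (4+5+6+7+13)/5 = 7.
E[X | machine 3] = (3+6+9)/3 = 6.
E[X | machine 4] = (6+11+13+14)/4 = 11.
E[X] = (1/4)·(5) + (1/4)·(7) + (1/4)·(6) + (1/4)·(11) = 29/4.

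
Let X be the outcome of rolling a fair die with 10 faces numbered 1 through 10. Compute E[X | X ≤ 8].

9/2

Given X ≤ 8, X is equally likely to be any of {1, 2, 3, 4, 5, 6, 7, 8}.
E[X | X ≤ 8] = (1 + 2 + 3 + 4 + 5 + 6 + 7 + 8) / 8 = 9/2.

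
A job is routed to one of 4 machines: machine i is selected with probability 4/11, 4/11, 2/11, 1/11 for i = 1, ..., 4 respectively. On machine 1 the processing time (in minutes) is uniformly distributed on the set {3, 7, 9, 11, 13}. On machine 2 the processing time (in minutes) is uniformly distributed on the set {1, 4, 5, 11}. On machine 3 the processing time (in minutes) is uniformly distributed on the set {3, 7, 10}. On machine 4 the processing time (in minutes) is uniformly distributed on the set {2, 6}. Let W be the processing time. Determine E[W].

1091/165

E[W | machine 1] = (3+7+9+11+13)/5 = 43/5.
E[W | machine 2] = (1+4+5+11)/4 = 21/4.
E[W | machine 3] = (3+7+10)/3 = 20/3.
E[W | machine 4] = (2+6)/2 = 4.
By the law of total expectation,
E[W] = (4/11)·(43/5) + (4/11)·(21/4) + (2/11)·(20/3) + (1/11)·(4) = 1091/165.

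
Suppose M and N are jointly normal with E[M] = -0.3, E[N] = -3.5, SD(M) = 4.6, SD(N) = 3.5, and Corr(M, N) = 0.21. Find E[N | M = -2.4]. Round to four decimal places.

-3.8355

For a bivariate normal, E[N | M=x] = μ_N + ρ·(σ_N/σ_M)·(x − μ_M).
E[N | M=-2.4] = -3.5 + (0.21)·(3.5/4.6)·(-2.4 − (-0.3)) = -3.5 + (0.15978)·(-2.1) = -3.8355.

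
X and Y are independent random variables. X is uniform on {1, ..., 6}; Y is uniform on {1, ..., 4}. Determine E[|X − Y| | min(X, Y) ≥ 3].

5/4

Outcomes with min(X, Y) ≥ 3: (3,3), (3,4), (4,3), (4,4), (5,3), (5,4), (6,3), (6,4), each with probability 1/24.
E[|X − Y| | min(X, Y) ≥ 3] = (0 + 1 + 1 + 0 + 2 + 1 + 3 + 2) / 8 = 5/4.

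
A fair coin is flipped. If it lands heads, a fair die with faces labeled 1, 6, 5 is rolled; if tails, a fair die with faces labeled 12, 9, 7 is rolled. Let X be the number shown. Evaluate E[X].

20/3

E[X | heads] = (1+6+5)/3 = 4.
E[X | tails] = (12+9+7)/3 = 28/3.
E[X] = (1/2)·(4) + (1/2)·(28/3) = 20/3.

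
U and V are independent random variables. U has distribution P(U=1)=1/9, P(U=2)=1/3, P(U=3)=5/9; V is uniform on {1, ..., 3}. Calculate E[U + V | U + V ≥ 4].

53/11

P(U + V ≥ 4) = 22/27.
Summing (U+V)·P(x,y) over outcomes with U + V ≥ 4 gives 106/27.
E[U + V | U + V ≥ 4] = (106/27) / (22/27) = 53/11.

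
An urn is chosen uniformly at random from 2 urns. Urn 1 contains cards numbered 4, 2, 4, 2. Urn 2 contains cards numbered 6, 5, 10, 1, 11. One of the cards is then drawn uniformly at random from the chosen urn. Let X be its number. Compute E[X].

E[X | urn 1] = (4+2+4+2)/4 = 3.
E[X | urn 2] = (6+5+10+1+11)/5 = 33/5.
E[X] = (1/2)·(3) + (1/2)·(33/5) = 24/5.

24/5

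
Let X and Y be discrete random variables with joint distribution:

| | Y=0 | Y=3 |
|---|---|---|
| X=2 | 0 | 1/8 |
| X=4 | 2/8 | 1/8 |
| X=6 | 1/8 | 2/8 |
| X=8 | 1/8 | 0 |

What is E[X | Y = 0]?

P(Y = 0) = 1/2.
Summing X·P(X=x,Y=y) over the conditioning event gives 11/4.
E[X | Y = 0] = (11/4) / (1/2) = 11/2.

11/2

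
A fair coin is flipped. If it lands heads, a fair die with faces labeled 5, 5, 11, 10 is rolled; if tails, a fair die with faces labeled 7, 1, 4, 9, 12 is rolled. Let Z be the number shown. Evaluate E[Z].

287/40

E[Z | heads] = (5+5+11+10)/4 = 31/4.
E[Z | tails] = (7+1+4+9+12)/5 = 33/5.
E[Z] = (1/2)·(31/4) + (1/2)·(33/5) = 287/40.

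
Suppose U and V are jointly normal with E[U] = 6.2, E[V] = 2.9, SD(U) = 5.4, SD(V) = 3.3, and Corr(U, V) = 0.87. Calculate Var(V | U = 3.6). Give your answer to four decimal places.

The conditional variance in a bivariate normal is σ_V²(1 − ρ²), independent of x.
Var(V | U=3.6) = (3.3)²·(1 − (0.87)²) = 10.89·0.2431 = 2.6474.

2.6474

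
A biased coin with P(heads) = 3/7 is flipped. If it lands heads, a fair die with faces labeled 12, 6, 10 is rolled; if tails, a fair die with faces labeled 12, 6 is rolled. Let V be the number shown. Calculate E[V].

E[V | heads] = (12+6+10)/3 = 28/3.
E[V | tails] = (12+6)/2 = 9.
E[V] = (3/7)·(28/3) + (4/7)·(9) = 64/7.

64/7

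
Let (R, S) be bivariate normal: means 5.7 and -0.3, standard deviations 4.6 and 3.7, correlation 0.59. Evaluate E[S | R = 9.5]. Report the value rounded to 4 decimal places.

E[S | R=x] = μ_S + ρ(σ_S/σ_R)(x − μ_R) for jointly normal variables.
E[S | R=9.5] = -0.3 + (0.59)·(3.7/4.6)·(9.5 − (5.7)) = -0.3 + (0.474565)·(3.8) = 1.5033.

1.5033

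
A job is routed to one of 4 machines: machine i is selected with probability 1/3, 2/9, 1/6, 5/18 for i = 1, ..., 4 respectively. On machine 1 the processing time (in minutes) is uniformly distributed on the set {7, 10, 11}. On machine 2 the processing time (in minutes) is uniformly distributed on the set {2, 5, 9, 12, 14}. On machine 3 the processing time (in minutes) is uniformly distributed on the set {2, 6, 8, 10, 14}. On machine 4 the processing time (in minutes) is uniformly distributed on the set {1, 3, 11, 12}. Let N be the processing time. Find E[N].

2947/360

E[N | machine 1] = (7+10+11)/3 = 28/3.
E[N | machine 2] = (2+5+9+12+14)/5 = 42/5.
E[N | machine 3] = (2+6+8+10+14)/5 = 8.
E[N | machine 4] = (1+3+11+12)/4 = 27/4.
E[N] = (1/3)·(28/3) + (2/9)·(42/5) + (1/6)·(8) + (5/18)·(27/4) = 2947/360.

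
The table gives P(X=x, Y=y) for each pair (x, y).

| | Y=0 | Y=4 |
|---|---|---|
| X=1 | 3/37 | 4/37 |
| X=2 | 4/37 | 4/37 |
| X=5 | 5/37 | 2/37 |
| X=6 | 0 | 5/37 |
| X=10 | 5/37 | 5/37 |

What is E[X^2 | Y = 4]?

75/2

P(Y = 4) = 20/37.
Σ X^2·P over the event = 1·(4/37) + 4·(4/37) + 25·(2/37) + 36·(5/37) + 100·(5/37) = 750/37.
E[X^2 | Y = 4] = (750/37) / (20/37) = 75/2.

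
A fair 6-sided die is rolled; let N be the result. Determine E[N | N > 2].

9/2

Given N > 2, N is equally likely to be any of {3, 4, 5, 6}.
E[N | N > 2] = (3 + 4 + 5 + 6) / 4 = 9/2.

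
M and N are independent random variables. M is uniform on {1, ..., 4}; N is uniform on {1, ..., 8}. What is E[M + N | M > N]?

5

Outcomes with M > N: (2,1), (3,1), (3,2), (4,1), (4,2), (4,3), each with probability 1/32.
E[M + N | M > N] = (3 + 4 + 5 + 5 + 6 + 7) / 6 = 5.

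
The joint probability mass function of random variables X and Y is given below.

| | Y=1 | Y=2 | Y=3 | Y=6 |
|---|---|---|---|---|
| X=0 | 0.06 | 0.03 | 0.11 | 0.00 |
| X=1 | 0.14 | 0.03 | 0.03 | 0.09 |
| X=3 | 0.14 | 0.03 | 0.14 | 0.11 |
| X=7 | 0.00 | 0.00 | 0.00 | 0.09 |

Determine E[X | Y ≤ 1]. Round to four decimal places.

P(Y ≤ 1) = 0.34.
Σ X·P over the event = 0·(0.06) + 1·(0.14) + 3·(0.14) = 0.56.
E[X | Y ≤ 1] = (0.56) / (0.34) = 1.6471.

1.6471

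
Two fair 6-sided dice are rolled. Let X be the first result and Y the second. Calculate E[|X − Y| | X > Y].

P(X > Y) = 5/12.
Summing |X−Y|·P(x,y) over outcomes with X > Y gives 35/36.
E[|X − Y| | X > Y] = (35/36) / (5/12) = 7/3.

7/3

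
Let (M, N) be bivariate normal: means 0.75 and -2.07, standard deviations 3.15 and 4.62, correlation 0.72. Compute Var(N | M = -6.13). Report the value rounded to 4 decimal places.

10.2795

The conditional variance in a bivariate normal is σ_N²(1 − ρ²), independent of x.
Var(N | M=-6.13) = (4.62)²·(1 − (0.72)²) = 21.3444·0.4816 = 10.2795.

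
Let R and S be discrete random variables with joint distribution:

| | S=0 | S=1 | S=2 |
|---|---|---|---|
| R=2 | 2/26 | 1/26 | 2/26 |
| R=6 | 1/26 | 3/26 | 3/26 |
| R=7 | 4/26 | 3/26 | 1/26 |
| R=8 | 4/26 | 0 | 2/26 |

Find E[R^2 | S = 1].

37

P(S = 1) = 7/26.
Σ R^2·P over the event = 4·(1/26) + 36·(3/26) + 49·(3/26) = 259/26.
E[R^2 | S = 1] = (259/26) / (7/26) = 37.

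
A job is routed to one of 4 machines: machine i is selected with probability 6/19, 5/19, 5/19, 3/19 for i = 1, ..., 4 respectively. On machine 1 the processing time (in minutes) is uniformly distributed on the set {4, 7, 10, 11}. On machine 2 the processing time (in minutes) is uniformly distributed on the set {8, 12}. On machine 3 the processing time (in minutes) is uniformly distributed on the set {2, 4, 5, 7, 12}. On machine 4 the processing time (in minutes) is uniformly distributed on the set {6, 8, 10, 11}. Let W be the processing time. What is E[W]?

617/76

E[W | machine 1] = (4+7+10+11)/4 = 8.
E[W | machine 2] = (8+12)/2 = 10.
E[W | machine 3] = (2+4+5+7+12)/5 = 6.
E[W | machine 4] = (6+8+10+11)/4 = 35/4.
E[W] = (6/19)·(8) + (5/19)·(10) + (5/19)·(6) + (3/19)·(35/4) = 617/76.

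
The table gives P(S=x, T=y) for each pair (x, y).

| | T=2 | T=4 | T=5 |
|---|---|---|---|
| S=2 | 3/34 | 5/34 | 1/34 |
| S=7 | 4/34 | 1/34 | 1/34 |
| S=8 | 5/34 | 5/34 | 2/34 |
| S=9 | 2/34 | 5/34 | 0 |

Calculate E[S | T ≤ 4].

P(T ≤ 4) = 15/17.
Σ S·P over the event = 2·(3/34) + 2·(5/34) + 7·(4/34) + 7·(1/34) + 8·(5/34) + 8·(5/34) + 9·(2/34) + 9·(5/34) = 97/17.
E[S | T ≤ 4] = (97/17) / (15/17) = 97/15.

97/15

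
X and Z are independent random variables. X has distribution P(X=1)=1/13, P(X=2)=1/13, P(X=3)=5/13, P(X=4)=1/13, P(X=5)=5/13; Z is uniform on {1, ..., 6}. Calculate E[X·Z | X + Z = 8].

P(X + Z = 8) = 2/13.
Summing XZ·P(x,y) over outcomes with X + Z = 8 gives 89/39.
E[X·Z | X + Z = 8] = (89/39) / (2/13) = 89/6.

89/6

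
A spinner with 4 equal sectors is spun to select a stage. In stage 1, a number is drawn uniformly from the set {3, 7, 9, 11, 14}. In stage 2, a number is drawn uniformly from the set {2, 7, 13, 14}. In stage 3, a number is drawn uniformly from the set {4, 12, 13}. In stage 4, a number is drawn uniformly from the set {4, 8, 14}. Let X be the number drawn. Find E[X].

E[X | stage 1] = (3+7+9+11+14)/5 = 44/5.
E[X | stage 2] = (2+7+13+14)/4 = 9.
E[X | stage 3] = (4+12+13)/3 = 29/3.
E[X | stage 4] = (4+8+14)/3 = 26/3.
E[X] = (1/4)·(44/5) + (1/4)·(9) + (1/4)·(29/3) + (1/4)·(26/3) = 271/30.

271/30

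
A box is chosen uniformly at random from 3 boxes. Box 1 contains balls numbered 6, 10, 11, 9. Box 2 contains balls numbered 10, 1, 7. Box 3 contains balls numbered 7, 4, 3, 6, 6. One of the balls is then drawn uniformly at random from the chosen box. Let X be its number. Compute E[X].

101/15

E[X | box 1] = (6+10+11+9)/4 = 9.
E[X | box 2] = (10+1+7)/3 = 6.
E[X | box 3] = (7+4+3+6+6)/5 = 26/5.
By the law of total expectation,
E[X] = (1/3)·(9) + (1/3)·(6) + (1/3)·(26/5) = 101/15.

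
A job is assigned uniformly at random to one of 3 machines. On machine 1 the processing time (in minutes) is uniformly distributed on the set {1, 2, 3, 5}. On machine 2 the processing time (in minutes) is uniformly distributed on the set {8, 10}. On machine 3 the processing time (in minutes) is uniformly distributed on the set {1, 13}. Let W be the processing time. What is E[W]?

25/4

E[W | machine 1] = (1+2+3+5)/4 = 11/4.
E[W | machine 2] = (8+10)/2 = 9.
E[W | machine 3] = (1+13)/2 = 7.
E[W] = (1/3)·(11/4) + (1/3)·(9) + (1/3)·(7) = 25/4.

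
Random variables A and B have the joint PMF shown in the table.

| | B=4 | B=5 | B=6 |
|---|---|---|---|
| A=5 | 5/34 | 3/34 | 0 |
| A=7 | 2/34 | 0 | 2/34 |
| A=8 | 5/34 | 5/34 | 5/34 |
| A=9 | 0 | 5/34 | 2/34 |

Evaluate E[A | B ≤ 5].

179/25

P(B ≤ 5) = 25/34.
Σ A·P over the event = 5·(5/34) + 5·(3/34) + 7·(2/34) + 8·(5/34) + 8·(5/34) + 9·(5/34) = 179/34.
E[A | B ≤ 5] = (179/34) / (25/34) = 179/25.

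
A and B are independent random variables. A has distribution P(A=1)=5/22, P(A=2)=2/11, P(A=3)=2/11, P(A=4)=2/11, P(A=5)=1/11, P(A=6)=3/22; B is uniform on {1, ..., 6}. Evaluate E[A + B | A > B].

315/47

P(A > B) = 47/132.
Summing (A+B)·P(x,y) over outcomes with A > B gives 105/44.
E[A + B | A > B] = (105/44) / (47/132) = 315/47.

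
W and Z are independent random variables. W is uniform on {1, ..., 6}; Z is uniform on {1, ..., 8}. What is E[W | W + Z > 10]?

5

Outcomes with W + Z > 10: (3,8), (4,7), (4,8), (5,6), (5,7), (5,8), (6,5), (6,6), (6,7), (6,8), each with probability 1/48.
E[W | W + Z > 10] = (3 + 4 + 4 + 5 + 5 + 5 + 6 + 6 + 6 + 6) / 10 = 5.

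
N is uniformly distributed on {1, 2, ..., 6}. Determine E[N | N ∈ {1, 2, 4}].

P(N ∈ {1, 2, 4}) = 1/2.
Σ over the event: 1·1/6 + 2·1/6 + 4·1/6 = 7/6.
E[N | N ∈ {1, 2, 4}] = (7/6) / (1/2) = 7/3.

7/3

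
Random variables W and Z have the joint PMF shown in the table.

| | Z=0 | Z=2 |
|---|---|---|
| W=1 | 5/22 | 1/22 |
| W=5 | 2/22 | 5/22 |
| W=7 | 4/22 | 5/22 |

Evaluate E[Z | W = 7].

10/9

P(W = 7) = 9/22.
Σ Z·P over the event = 0·(4/22) + 2·(5/22) = 5/11.
E[Z | W = 7] = (5/11) / (9/22) = 10/9.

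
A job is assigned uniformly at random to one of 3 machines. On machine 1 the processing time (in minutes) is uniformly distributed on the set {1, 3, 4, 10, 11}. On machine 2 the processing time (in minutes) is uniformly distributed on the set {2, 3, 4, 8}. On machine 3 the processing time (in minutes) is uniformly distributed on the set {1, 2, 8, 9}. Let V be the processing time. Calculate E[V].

301/60

E[V | machine 1] = (1+3+4+10+11)/5 = 29/5.
E[V | machine 2] = (2+3+4+8)/4 = 17/4.
E[V | machine 3] = (1+2+8+9)/4 = 5.
E[V] = (1/3)·(29/5) + (1/3)·(17/4) + (1/3)·(5) = 301/60.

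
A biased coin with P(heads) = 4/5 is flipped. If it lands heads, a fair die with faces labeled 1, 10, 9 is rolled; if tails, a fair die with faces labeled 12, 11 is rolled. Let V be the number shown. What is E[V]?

229/30

E[V | heads] = (1+10+9)/3 = 20/3.
E[V | tails] = (12+11)/2 = 23/2.
By the law of total expectation,
E[V] = (4/5)·(20/3) + (1/5)·(23/2) = 229/30.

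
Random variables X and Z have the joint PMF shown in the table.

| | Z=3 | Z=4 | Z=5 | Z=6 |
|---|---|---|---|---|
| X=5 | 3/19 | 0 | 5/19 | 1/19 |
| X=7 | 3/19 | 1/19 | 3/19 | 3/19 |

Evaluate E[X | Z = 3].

P(Z = 3) = 6/19.
Σ X·P over the event = 5·(3/19) + 7·(3/19) = 36/19.
E[X | Z = 3] = (36/19) / (6/19) = 6.

6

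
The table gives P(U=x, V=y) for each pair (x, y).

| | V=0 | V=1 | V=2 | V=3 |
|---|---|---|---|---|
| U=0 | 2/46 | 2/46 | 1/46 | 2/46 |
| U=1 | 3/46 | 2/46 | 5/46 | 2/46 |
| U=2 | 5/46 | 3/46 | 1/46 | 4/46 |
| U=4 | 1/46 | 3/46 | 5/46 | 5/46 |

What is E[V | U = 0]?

P(U = 0) = 7/46.
Σ V·P over the event = 0·(2/46) + 1·(2/46) + 2·(1/46) + 3·(2/46) = 5/23.
E[V | U = 0] = (5/23) / (7/46) = 10/7.

10/7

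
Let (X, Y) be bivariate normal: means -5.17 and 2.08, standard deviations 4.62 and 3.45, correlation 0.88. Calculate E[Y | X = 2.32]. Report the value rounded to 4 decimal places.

The regression of Y on X has slope ρ·σ_Y/σ_X and passes through (μ_X, μ_Y).
E[Y | X=2.32] = 2.08 + (0.88)·(3.45/4.62)·(2.32 − (-5.17)) = 2.08 + (0.65714)·(7.49) = 7.0020.

7.0020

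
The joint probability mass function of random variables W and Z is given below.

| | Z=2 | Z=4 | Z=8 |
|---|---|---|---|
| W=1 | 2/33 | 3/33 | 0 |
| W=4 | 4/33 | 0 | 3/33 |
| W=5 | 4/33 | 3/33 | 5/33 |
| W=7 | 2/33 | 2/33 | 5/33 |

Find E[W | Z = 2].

P(Z = 2) = 4/11.
Σ W·P over the event = 1·(2/33) + 4·(4/33) + 5·(4/33) + 7·(2/33) = 52/33.
E[W | Z = 2] = (52/33) / (4/11) = 13/3.

13/3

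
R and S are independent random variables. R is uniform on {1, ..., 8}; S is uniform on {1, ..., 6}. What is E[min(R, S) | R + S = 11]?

Outcomes with R + S = 11: (5,6), (6,5), (7,4), (8,3), each with probability 1/48.
E[min(R, S) | R + S = 11] = (5 + 5 + 4 + 3) / 4 = 17/4.

17/4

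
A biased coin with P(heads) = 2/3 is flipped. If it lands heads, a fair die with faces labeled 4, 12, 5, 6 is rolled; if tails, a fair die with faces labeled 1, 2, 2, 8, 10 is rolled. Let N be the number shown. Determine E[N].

E[N | heads] = (4+12+5+6)/4 = 27/4.
E[N | tails] = (1+2+2+8+10)/5 = 23/5.
By the law of total expectation,
E[N] = (2/3)·(27/4) + (1/3)·(23/5) = 181/30.

181/30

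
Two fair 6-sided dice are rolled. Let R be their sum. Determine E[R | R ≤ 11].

P(R ≤ 11) = 35/36.
E[R | R ≤ 11] = (20/3) / (35/36) = 48/7.

48/7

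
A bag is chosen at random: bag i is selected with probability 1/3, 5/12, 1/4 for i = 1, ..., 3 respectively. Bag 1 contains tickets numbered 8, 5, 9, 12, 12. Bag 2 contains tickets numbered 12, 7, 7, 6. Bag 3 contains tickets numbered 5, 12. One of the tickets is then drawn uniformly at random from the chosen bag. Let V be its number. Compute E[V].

341/40

E[V | bag 1] = (8+5+9+12+12)/5 = 46/5.
E[V | bag 2] = (12+7+7+6)/4 = 8.
E[V | bag 3] = (5+12)/2 = 17/2.
By the law of total expectation,
E[V] = (1/3)·(46/5) + (5/12)·(8) + (1/4)·(17/2) = 341/40.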